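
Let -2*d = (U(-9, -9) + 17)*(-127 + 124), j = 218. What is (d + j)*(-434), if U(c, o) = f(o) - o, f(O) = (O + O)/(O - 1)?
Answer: -563549/5 ≈ -1.1271e+5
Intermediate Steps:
f(O) = 2*O/(-1 + O) (f(O) = (2*O)/(-1 + O) = 2*O/(-1 + O))
U(c, o) = -o + 2*o/(-1 + o) (U(c, o) = 2*o/(-1 + o) - o = -o + 2*o/(-1 + o))
d = 417/10 (d = -(-9*(3 - 1*(-9))/(-1 - 9) + 17)*(-127 + 124)/2 = -(-9*(3 + 9)/(-10) + 17)*(-3)/2 = -(-9*(-1/10)*12 + 17)*(-3)/2 = -(54/5 + 17)*(-3)/2 = -139*(-3)/10 = -1/2*(-417/5) = 417/10 ≈ 41.700)
(d + j)*(-434) = (417/10 + 218)*(-434) = (2597/10)*(-434) = -563549/5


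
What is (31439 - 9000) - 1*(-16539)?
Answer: 38978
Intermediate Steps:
(31439 - 9000) - 1*(-16539) = 22439 + 16539 = 38978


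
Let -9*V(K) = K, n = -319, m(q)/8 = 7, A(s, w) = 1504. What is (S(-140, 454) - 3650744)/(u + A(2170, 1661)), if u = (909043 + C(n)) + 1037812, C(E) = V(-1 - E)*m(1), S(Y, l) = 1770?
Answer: -1563846/834163 ≈ -1.8747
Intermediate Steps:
m(q) = 56 (m(q) = 8*7 = 56)
V(K) = -K/9
C(E) = 56/9 + 56*E/9 (C(E) = -(-1 - E)/9*56 = (1/9 + E/9)*56 = 56/9 + 56*E/9)
u = 5834629/3 (u = (909043 + (56/9 + (56/9)*(-319))) + 1037812 = (909043 + (56/9 - 17864/9)) + 1037812 = (909043 - 5936/3) + 1037812 = 2721193/3 + 1037812 = 5834629/3 ≈ 1.9449e+6)
(S(-140, 454) - 3650744)/(u + A(2170, 1661)) = (1770 - 3650744)/(5834629/3 + 1504) = -3648974/5839141/3 = -3648974*3/5839141 = -1563846/834163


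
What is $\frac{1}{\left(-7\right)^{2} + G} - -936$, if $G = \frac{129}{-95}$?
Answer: $\frac{4236431}{4526} \approx 936.02$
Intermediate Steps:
$G = - \frac{129}{95}$ ($G = 129 \left(- \frac{1}{95}\right) = - \frac{129}{95} \approx -1.3579$)
$\frac{1}{\left(-7\right)^{2} + G} - -936 = \frac{1}{\left(-7\right)^{2} - \frac{129}{95}} - -936 = \frac{1}{49 - \frac{129}{95}} + 936 = \frac{1}{\frac{4526}{95}} + 936 = \frac{95}{4526} + 936 = \frac{4236431}{4526}$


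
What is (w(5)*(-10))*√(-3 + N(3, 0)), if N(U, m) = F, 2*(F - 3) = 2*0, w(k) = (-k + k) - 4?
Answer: 0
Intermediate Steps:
w(k) = -4 (w(k) = 0 - 4 = -4)
F = 3 (F = 3 + (2*0)/2 = 3 + (½)*0 = 3 + 0 = 3)
N(U, m) = 3
(w(5)*(-10))*√(-3 + N(3, 0)) = (-4*(-10))*√(-3 + 3) = 40*√0 = 40*0 = 0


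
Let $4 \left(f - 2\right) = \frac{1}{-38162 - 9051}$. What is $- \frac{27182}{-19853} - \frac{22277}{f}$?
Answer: $- \frac{83512416124466}{7498537659} \approx -11137.0$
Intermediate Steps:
$f = \frac{377703}{188852}$ ($f = 2 + \frac{1}{4 \left(-38162 - 9051\right)} = 2 + \frac{1}{4 \left(-47213\right)} = 2 + \frac{1}{4} \left(- \frac{1}{47213}\right) = 2 - \frac{1}{188852} = \frac{377703}{188852} \approx 2.0$)
$- \frac{27182}{-19853} - \frac{22277}{f} = - \frac{27182}{-19853} - \frac{22277}{\frac{377703}{188852}} = \left(-27182\right) \left(- \frac{1}{19853}\right) - \frac{4207056004}{377703} = \frac{27182}{19853} - \frac{4207056004}{377703} = - \frac{83512416124466}{7498537659}$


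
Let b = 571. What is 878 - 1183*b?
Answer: -674615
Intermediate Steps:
878 - 1183*b = 878 - 1183*571 = 878 - 675493 = -674615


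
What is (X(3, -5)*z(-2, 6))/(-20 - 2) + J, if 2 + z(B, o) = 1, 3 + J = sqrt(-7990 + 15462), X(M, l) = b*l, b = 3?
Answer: -81/22 + 4*sqrt(467) ≈ 82.759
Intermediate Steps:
X(M, l) = 3*l
J = -3 + 4*sqrt(467) (J = -3 + sqrt(-7990 + 15462) = -3 + sqrt(7472) = -3 + 4*sqrt(467) ≈ 83.441)
z(B, o) = -1 (z(B, o) = -2 + 1 = -1)
(X(3, -5)*z(-2, 6))/(-20 - 2) + J = ((3*(-5))*(-1))/(-20 - 2) + (-3 + 4*sqrt(467)) = -15*(-1)/(-22) + (-3 + 4*sqrt(467)) = 15*(-1/22) + (-3 + 4*sqrt(467)) = -15/22 + (-3 + 4*sqrt(467)) = -81/22 + 4*sqrt(467)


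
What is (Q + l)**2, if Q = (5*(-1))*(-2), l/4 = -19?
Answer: 4356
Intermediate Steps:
l = -76 (l = 4*(-19) = -76)
Q = 10 (Q = -5*(-2) = 10)
(Q + l)**2 = (10 - 76)**2 = (-66)**2 = 4356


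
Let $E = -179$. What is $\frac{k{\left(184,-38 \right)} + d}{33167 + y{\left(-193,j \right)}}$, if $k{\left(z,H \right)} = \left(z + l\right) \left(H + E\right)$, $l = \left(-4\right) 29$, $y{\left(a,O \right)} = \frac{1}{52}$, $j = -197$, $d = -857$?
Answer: $- \frac{811876}{1724685} \approx -0.47074$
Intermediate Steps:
$y{\left(a,O \right)} = \frac{1}{52}$
$l = -116$
$k{\left(z,H \right)} = \left(-179 + H\right) \left(-116 + z\right)$ ($k{\left(z,H \right)} = \left(z - 116\right) \left(H - 179\right) = \left(-116 + z\right) \left(-179 + H\right) = \left(-179 + H\right) \left(-116 + z\right)$)
$\frac{k{\left(184,-38 \right)} + d}{33167 + y{\left(-193,j \right)}} = \frac{\left(20764 - 32936 - -4408 - 6992\right) - 857}{33167 + \frac{1}{52}} = \frac{\left(20764 - 32936 + 4408 - 6992\right) - 857}{\frac{1724685}{52}} = \left(-14756 - 857\right) \frac{52}{1724685} = \left(-15613\right) \frac{52}{1724685} = - \frac{811876}{1724685}$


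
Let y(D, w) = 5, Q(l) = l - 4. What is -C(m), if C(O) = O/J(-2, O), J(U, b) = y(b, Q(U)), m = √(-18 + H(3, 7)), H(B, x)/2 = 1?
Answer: -4*I/5 ≈ -0.8*I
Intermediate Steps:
Q(l) = -4 + l
H(B, x) = 2 (H(B, x) = 2*1 = 2)
m = 4*I (m = √(-18 + 2) = √(-16) = 4*I ≈ 4.0*I)
J(U, b) = 5
C(O) = O/5
-C(m) = -4*I/5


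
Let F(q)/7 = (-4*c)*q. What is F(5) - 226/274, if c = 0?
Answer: -113/137 ≈ -0.82482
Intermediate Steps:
F(q) = 0 (F(q) = 7*((-4*0)*q) = 7*(0*q) = 7*0 = 0)
F(5) - 226/274 = 0 - 226/274 = 0 - 1*113/137 = 0 - 113/137 = -113/137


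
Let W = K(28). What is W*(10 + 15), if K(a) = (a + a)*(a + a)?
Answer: 78400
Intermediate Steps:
K(a) = 4*a² (K(a) = (2*a)*(2*a) = 4*a²)
W = 3136 (W = 4*28² = 4*784 = 3136)
W*(10 + 15) = 3136*(10 + 15) = 3136*25 = 78400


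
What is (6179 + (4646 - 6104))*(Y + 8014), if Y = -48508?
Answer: -191172174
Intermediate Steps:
(6179 + (4646 - 6104))*(Y + 8014) = (6179 + (4646 - 6104))*(-48508 + 8014) = (6179 - 1458)*(-40494) = 4721*(-40494) = -191172174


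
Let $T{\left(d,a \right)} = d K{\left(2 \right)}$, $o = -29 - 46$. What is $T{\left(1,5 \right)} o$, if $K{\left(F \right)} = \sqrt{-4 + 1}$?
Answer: $- 75 i \sqrt{3} \approx - 129.9 i$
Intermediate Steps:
$o = -75$
$K{\left(F \right)} = i \sqrt{3}$ ($K{\left(F \right)} = \sqrt{-3} = i \sqrt{3}$)
$T{\left(d,a \right)} = i d \sqrt{3}$ ($T{\left(d,a \right)} = d i \sqrt{3} = i d \sqrt{3}$)
$T{\left(1,5 \right)} o = i 1 \sqrt{3} \left(-75\right) = i \sqrt{3} \left(-75\right) = - 75 i \sqrt{3}$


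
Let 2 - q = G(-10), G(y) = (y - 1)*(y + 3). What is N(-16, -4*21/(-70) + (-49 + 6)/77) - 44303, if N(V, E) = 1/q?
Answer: -3322726/75 ≈ -44303.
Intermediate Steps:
G(y) = (-1 + y)*(3 + y)
q = -75 (q = 2 - (-3 + (-10)**2 + 2*(-10)) = 2 - (-3 + 100 - 20) = 2 - 1*77 = 2 - 77 = -75)
N(V, E) = -1/75 (N(V, E) = 1/(-75) = -1/75)
N(-16, -4*21/(-70) + (-49 + 6)/77) - 44303 = -1/75 - 44303 = -3322726/75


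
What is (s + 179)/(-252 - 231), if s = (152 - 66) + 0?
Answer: -265/483 ≈ -0.54865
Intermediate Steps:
s = 86 (s = 86 + 0 = 86)
(s + 179)/(-252 - 231) = (86 + 179)/(-252 - 231) = 265/(-483) = 265*(-1/483) = -265/483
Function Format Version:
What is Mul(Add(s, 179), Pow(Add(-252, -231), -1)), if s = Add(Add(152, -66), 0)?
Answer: Rational(-265, 483) ≈ -0.54865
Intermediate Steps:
s = 86 (s = Add(86, 0) = 86)
Mul(Add(s, 179), Pow(Add(-252, -231), -1)) = Mul(Add(86, 179), Pow(Add(-252, -231), -1)) = Mul(265, Pow(-483, -1)) = Mul(265, Rational(-1, 483)) = Rational(-265, 483)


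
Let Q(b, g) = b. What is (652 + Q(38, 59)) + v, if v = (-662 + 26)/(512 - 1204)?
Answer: 119529/173 ≈ 690.92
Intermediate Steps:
v = 159/173 (v = -636/(-692) = -636*(-1/692) = 159/173 ≈ 0.91908)
(652 + Q(38, 59)) + v = (652 + 38) + 159/173 = 690 + 159/173 = 119529/173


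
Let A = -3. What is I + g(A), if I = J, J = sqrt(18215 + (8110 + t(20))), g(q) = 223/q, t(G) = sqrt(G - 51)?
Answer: -223/3 + sqrt(26325 + I*sqrt(31)) ≈ 87.917 + 0.017158*I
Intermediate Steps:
t(G) = sqrt(-51 + G)
J = sqrt(26325 + I*sqrt(31)) (J = sqrt(18215 + (8110 + sqrt(-51 + 20))) = sqrt(18215 + (8110 + sqrt(-31))) = sqrt(18215 + (8110 + I*sqrt(31))) = sqrt(26325 + I*sqrt(31)) ≈ 162.25 + 0.017*I)
I = sqrt(26325 + I*sqrt(31)) ≈ 162.25 + 0.017*I
I + g(A) = sqrt(26325 + I*sqrt(31)) + 223/(-3) = sqrt(26325 + I*sqrt(31)) + 223*(-1/3) = sqrt(26325 + I*sqrt(31)) - 223/3 = -223/3 + sqrt(26325 + I*sqrt(31))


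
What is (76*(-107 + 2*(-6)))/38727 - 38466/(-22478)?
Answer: 643190875/435252753 ≈ 1.4777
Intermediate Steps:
(76*(-107 + 2*(-6)))/38727 - 38466/(-22478) = (76*(-107 - 12))*(1/38727) - 38466*(-1/22478) = (76*(-119))*(1/38727) + 19233/11239 = -9044*1/38727 + 19233/11239 = -9044/38727 + 19233/11239 = 643190875/435252753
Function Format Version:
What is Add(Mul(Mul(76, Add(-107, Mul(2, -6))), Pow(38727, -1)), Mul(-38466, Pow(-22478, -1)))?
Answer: Rational(643190875, 435252753) ≈ 1.4777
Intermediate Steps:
Add(Mul(Mul(76, Add(-107, Mul(2, -6))), Pow(38727, -1)), Mul(-38466, Pow(-22478, -1))) = Add(Mul(Mul(76, Add(-107, -12)), Rational(1, 38727)), Mul(-38466, Rational(-1, 22478))) = Add(Mul(Mul(76, -119), Rational(1, 38727)), Rational(19233, 11239)) = Add(Mul(-9044, Rational(1, 38727)), Rational(19233, 11239)) = Add(Rational(-9044, 38727), Rational(19233, 11239)) = Rational(643190875, 435252753)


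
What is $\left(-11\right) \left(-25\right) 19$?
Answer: $5225$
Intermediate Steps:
$\left(-11\right) \left(-25\right) 19 = 275 \cdot 19 = 5225$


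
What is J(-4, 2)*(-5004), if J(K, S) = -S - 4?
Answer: 30024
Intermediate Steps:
J(K, S) = -4 - S
J(-4, 2)*(-5004) = (-4 - 1*2)*(-5004) = (-4 - 2)*(-5004) = -6*(-5004) = 30024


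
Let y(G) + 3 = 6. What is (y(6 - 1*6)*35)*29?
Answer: 3045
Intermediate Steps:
y(G) = 3 (y(G) = -3 + 6 = 3)
(y(6 - 1*6)*35)*29 = (3*35)*29 = 105*29 = 3045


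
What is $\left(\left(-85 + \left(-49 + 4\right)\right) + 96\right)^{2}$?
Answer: $1156$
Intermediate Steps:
$\left(\left(-85 + \left(-49 + 4\right)\right) + 96\right)^{2} = \left(\left(-85 - 45\right) + 96\right)^{2} = \left(-130 + 96\right)^{2} = \left(-34\right)^{2} = 1156$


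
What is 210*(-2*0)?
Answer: 0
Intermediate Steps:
210*(-2*0) = 210*0 = 0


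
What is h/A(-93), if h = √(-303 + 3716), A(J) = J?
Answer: -√3413/93 ≈ -0.62818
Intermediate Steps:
h = √3413 ≈ 58.421
h/A(-93) = √3413/(-93) = √3413*(-1/93) = -√3413/93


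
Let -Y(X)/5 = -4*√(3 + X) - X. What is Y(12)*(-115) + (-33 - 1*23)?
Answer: -6956 - 2300*√15 ≈ -15864.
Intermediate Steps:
Y(X) = 5*X + 20*√(3 + X) (Y(X) = -5*(-4*√(3 + X) - X) = -5*(-X - 4*√(3 + X)) = 5*X + 20*√(3 + X))
Y(12)*(-115) + (-33 - 1*23) = (5*12 + 20*√(3 + 12))*(-115) + (-33 - 1*23) = (60 + 20*√15)*(-115) + (-33 - 23) = (-6900 - 2300*√15) - 56 = -6956 - 2300*√15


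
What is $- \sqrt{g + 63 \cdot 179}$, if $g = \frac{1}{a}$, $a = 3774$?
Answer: $- \frac{\sqrt{160619171826}}{3774} \approx -106.19$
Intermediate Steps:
$g = \frac{1}{3774} \approx 0.00026497$
$- \sqrt{g + 63 \cdot 179} = - \sqrt{\frac{1}{3774} + 63 \cdot 179} = - \sqrt{\frac{1}{3774} + 11277} = - \sqrt{\frac{42559399}{3774}} = - \frac{\sqrt{160619171826}}{3774}$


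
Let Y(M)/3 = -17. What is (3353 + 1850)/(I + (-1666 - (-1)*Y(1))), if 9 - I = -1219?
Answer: -5203/489 ≈ -10.640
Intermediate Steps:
I = 1228 (I = 9 - 1*(-1219) = 9 + 1219 = 1228)
Y(M) = -51 (Y(M) = 3*(-17) = -51)
(3353 + 1850)/(I + (-1666 - (-1)*Y(1))) = (3353 + 1850)/(1228 + (-1666 - (-1)*(-51))) = 5203/(1228 + (-1666 - 1*51)) = 5203/(1228 + (-1666 - 51)) = 5203/(1228 - 1717) = 5203/(-489) = 5203*(-1/489) = -5203/489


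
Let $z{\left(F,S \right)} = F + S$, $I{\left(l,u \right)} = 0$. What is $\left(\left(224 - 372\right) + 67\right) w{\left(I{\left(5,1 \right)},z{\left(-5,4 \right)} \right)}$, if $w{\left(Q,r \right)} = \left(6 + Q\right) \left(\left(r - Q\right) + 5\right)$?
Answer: $-1944$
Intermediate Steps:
$w{\left(Q,r \right)} = \left(6 + Q\right) \left(5 + r - Q\right)$
$\left(\left(224 - 372\right) + 67\right) w{\left(I{\left(5,1 \right)},z{\left(-5,4 \right)} \right)} = \left(\left(224 - 372\right) + 67\right) \left(30 - 0 - 0^{2} + 6 \left(-5 + 4\right) + 0 \left(-5 + 4\right)\right) = \left(-148 + 67\right) \left(30 + 0 - 0 + 6 \left(-1\right) + 0 \left(-1\right)\right) = - 81 \left(30 + 0 + 0 - 6 + 0\right) = \left(-81\right) 24 = -1944$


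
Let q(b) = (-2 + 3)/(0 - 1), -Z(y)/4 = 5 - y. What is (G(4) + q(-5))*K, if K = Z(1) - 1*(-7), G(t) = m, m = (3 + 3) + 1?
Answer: -54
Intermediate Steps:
Z(y) = -20 + 4*y (Z(y) = -4*(5 - y) = -20 + 4*y)
m = 7 (m = 6 + 1 = 7)
G(t) = 7
K = -9 (K = (-20 + 4*1) - 1*(-7) = (-20 + 4) + 7 = -16 + 7 = -9)
q(b) = -1 (q(b) = 1/(-1) = 1*(-1) = -1)
(G(4) + q(-5))*K = (7 - 1)*(-9) = 6*(-9) = -54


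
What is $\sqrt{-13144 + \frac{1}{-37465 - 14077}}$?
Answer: $\frac{i \sqrt{34918058181558}}{51542} \approx 114.65 i$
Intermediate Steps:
$\sqrt{-13144 + \frac{1}{-37465 - 14077}} = \sqrt{-13144 + \frac{1}{-51542}} = \sqrt{-13144 - \frac{1}{51542}} = \sqrt{- \frac{677468049}{51542}} = \frac{i \sqrt{34918058181558}}{51542}$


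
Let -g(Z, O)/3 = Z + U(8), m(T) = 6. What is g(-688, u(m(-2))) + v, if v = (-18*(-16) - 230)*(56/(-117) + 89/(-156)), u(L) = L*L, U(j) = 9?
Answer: 462419/234 ≈ 1976.2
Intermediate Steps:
u(L) = L²
g(Z, O) = -27 - 3*Z (g(Z, O) = -3*(Z + 9) = -3*(9 + Z) = -27 - 3*Z)
v = -14239/234 (v = (288 - 230)*(56*(-1/117) + 89*(-1/156)) = 58*(-56/117 - 89/156) = 58*(-491/468) = -14239/234 ≈ -60.850)
g(-688, u(m(-2))) + v = (-27 - 3*(-688)) - 14239/234 = (-27 + 2064) - 14239/234 = 2037 - 14239/234 = 462419/234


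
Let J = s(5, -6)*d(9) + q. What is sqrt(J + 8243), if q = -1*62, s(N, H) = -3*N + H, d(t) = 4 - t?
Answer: sqrt(8286) ≈ 91.027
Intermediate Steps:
s(N, H) = H - 3*N
q = -62
J = 43 (J = (-6 - 3*5)*(4 - 1*9) - 62 = (-6 - 15)*(4 - 9) - 62 = -21*(-5) - 62 = 105 - 62 = 43)
sqrt(J + 8243) = sqrt(43 + 8243) = sqrt(8286)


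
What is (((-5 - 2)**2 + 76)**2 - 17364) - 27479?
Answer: -29218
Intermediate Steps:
(((-5 - 2)**2 + 76)**2 - 17364) - 27479 = (((-7)**2 + 76)**2 - 17364) - 27479 = ((49 + 76)**2 - 17364) - 27479 = (125**2 - 17364) - 27479 = (15625 - 17364) - 27479 = -1739 - 27479 = -29218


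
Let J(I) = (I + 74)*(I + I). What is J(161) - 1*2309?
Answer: 73361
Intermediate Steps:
J(I) = 2*I*(74 + I) (J(I) = (74 + I)*(2*I) = 2*I*(74 + I))
J(161) - 1*2309 = 2*161*(74 + 161) - 1*2309 = 2*161*235 - 2309 = 75670 - 2309 = 73361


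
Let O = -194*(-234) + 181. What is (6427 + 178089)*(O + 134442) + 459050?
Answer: 33216844854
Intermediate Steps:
O = 45577 (O = 45396 + 181 = 45577)
(6427 + 178089)*(O + 134442) + 459050 = (6427 + 178089)*(45577 + 134442) + 459050 = 184516*180019 + 459050 = 33216385804 + 459050 = 33216844854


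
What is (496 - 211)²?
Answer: 81225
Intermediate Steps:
(496 - 211)² = 285² = 81225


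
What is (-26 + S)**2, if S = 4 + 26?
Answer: 16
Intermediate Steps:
S = 30
(-26 + S)**2 = (-26 + 30)**2 = 4**2 = 16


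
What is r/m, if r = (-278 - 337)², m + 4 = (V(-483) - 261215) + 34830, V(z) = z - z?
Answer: -126075/75463 ≈ -1.6707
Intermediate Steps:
V(z) = 0
m = -226389 (m = -4 + ((0 - 261215) + 34830) = -4 + (-261215 + 34830) = -4 - 226385 = -226389)
r = 378225 (r = (-615)² = 378225)
r/m = 378225/(-226389) = 378225*(-1/226389) = -126075/75463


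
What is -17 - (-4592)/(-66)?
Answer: -2857/33 ≈ -86.576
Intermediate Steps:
-17 - (-4592)/(-66) = -17 - (-4592)*(-1)/66 = -17 - 112*41/66 = -17 - 2296/33 = -2857/33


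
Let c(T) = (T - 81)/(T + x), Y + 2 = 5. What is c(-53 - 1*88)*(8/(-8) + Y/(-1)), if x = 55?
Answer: -444/43 ≈ -10.326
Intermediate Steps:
Y = 3 (Y = -2 + 5 = 3)
c(T) = (-81 + T)/(55 + T) (c(T) = (T - 81)/(T + 55) = (-81 + T)/(55 + T))
c(-53 - 1*88)*(8/(-8) + Y/(-1)) = ((-81 + (-53 - 1*88))/(55 + (-53 - 1*88)))*(8/(-8) + 3/(-1)) = ((-81 + (-53 - 88))/(55 + (-53 - 88)))*(8*(-⅛) + 3*(-1)) = ((-81 - 141)/(55 - 141))*(-1 - 3) = (-222/(-86))*(-4) = -1/86*(-222)*(-4) = (111/43)*(-4) = -444/43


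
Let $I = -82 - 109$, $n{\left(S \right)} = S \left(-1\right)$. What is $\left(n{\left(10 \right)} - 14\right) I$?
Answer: $4584$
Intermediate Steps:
$n{\left(S \right)} = - S$
$I = -191$
$\left(n{\left(10 \right)} - 14\right) I = \left(\left(-1\right) 10 - 14\right) \left(-191\right) = \left(-10 - 14\right) \left(-191\right) = \left(-24\right) \left(-191\right) = 4584$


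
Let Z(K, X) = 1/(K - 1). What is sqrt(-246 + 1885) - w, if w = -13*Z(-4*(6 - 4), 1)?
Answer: -13/9 + sqrt(1639) ≈ 39.040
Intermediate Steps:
Z(K, X) = 1/(-1 + K)
w = 13/9 (w = -13/(-1 - 4*(6 - 4)) = -13/(-1 - 4*2) = -13/(-1 - 8) = -13/(-9) = -13*(-1/9) = 13/9 ≈ 1.4444)
sqrt(-246 + 1885) - w = sqrt(-246 + 1885) - 1*13/9 = sqrt(1639) - 13/9 = -13/9 + sqrt(1639)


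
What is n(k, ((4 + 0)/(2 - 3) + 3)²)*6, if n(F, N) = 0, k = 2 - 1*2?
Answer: 0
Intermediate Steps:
k = 0 (k = 2 - 2 = 0)
n(k, ((4 + 0)/(2 - 3) + 3)²)*6 = 0*6 = 0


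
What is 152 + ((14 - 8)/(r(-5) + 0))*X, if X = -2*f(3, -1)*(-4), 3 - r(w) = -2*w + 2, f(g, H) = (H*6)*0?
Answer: 152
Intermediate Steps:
f(g, H) = 0 (f(g, H) = (6*H)*0 = 0)
r(w) = 1 + 2*w (r(w) = 3 - (-2*w + 2) = 3 - (2 - 2*w) = 3 + (-2 + 2*w) = 1 + 2*w)
X = 0 (X = -2*0*(-4) = 0*(-4) = 0)
152 + ((14 - 8)/(r(-5) + 0))*X = 152 + ((14 - 8)/((1 + 2*(-5)) + 0))*0 = 152 + (6/((1 - 10) + 0))*0 = 152 + (6/(-9 + 0))*0 = 152 + (6/(-9))*0 = 152 + (6*(-1/9))*0 = 152 - 2/3*0 = 152 + 0 = 152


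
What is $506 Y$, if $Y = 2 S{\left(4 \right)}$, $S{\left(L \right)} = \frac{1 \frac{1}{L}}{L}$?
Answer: $\frac{253}{4} \approx 63.25$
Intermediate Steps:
$S{\left(L \right)} = \frac{1}{L^{2}}$ ($S{\left(L \right)} = \frac{1}{L L} = \frac{1}{L^{2}}$)
$Y = \frac{1}{8}$ ($Y = \frac{2}{16} = 2 \cdot \frac{1}{16} = \frac{1}{8} \approx 0.125$)
$506 Y = 506 \cdot \frac{1}{8} = \frac{253}{4}$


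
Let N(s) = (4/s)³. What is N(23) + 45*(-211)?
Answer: -115525601/12167 ≈ -9495.0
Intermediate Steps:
N(s) = 64/s³
N(23) + 45*(-211) = 64/23³ + 45*(-211) = 64*(1/12167) - 9495 = 64/12167 - 9495 = -115525601/12167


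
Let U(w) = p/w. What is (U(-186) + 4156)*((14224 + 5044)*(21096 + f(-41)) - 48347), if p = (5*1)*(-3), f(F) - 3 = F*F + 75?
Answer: 113460798654861/62 ≈ 1.8300e+12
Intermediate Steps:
f(F) = 78 + F² (f(F) = 3 + (F*F + 75) = 3 + (F² + 75) = 3 + (75 + F²) = 78 + F²)
p = -15 (p = 5*(-3) = -15)
U(w) = -15/w
(U(-186) + 4156)*((14224 + 5044)*(21096 + f(-41)) - 48347) = (-15/(-186) + 4156)*((14224 + 5044)*(21096 + (78 + (-41)²)) - 48347) = (-15*(-1/186) + 4156)*(19268*(21096 + (78 + 1681)) - 48347) = (5/62 + 4156)*(19268*(21096 + 1759) - 48347) = 257677*(19268*22855 - 48347)/62 = 257677*(440370140 - 48347)/62 = (257677/62)*440321793 = 113460798654861/62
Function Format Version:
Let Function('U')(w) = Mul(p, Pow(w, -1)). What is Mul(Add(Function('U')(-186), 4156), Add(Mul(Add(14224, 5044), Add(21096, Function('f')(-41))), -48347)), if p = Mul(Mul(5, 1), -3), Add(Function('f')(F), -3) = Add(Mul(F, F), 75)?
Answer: Rational(113460798654861, 62) ≈ 1.8300e+12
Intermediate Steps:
Function('f')(F) = Add(78, Pow(F, 2)) (Function('f')(F) = Add(3, Add(Mul(F, F), 75)) = Add(3, Add(Pow(F, 2), 75)) = Add(3, Add(75, Pow(F, 2))) = Add(78, Pow(F, 2)))
p = -15 (p = Mul(5, -3) = -15)
Function('U')(w) = Mul(-15, Pow(w, -1))
Mul(Add(Function('U')(-186), 4156), Add(Mul(Add(14224, 5044), Add(21096, Function('f')(-41))), -48347)) = Mul(Add(Mul(-15, Pow(-186, -1)), 4156), Add(Mul(Add(14224, 5044), Add(21096, Add(78, Pow(-41, 2)))), -48347)) = Mul(Add(Mul(-15, Rational(-1, 186)), 4156), Add(Mul(19268, Add(21096, Add(78, 1681))), -48347)) = Mul(Add(Rational(5, 62), 4156), Add(Mul(19268, Add(21096, 1759)), -48347)) = Mul(Rational(257677, 62), Add(Mul(19268, 22855), -48347)) = Mul(Rational(257677, 62), Add(440370140, -48347)) = Mul(Rational(257677, 62), 440321793) = Rational(113460798654861, 62)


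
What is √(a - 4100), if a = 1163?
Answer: I*√2937 ≈ 54.194*I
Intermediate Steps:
√(a - 4100) = √(1163 - 4100) = √(-2937) = I*√2937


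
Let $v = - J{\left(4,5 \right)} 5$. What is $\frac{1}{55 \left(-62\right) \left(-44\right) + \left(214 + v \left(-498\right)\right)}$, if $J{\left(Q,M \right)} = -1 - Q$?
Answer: $\frac{1}{137804} \approx 7.2567 \cdot 10^{-6}$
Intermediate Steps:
$v = 25$ ($v = - (-1 - 4) 5 = \left(-1\right) \left(-5\right) 5 = 5 \cdot 5 = 25$)
$\frac{1}{55 \left(-62\right) \left(-44\right) + \left(214 + v \left(-498\right)\right)} = \frac{1}{55 \left(-62\right) \left(-44\right) + \left(214 + 25 \left(-498\right)\right)} = \frac{1}{\left(-3410\right) \left(-44\right) + \left(214 - 12450\right)} = \frac{1}{150040 - 12236} = \frac{1}{137804}$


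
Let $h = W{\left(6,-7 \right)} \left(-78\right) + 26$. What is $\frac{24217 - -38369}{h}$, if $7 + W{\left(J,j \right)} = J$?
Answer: $\frac{31293}{52} \approx 601.79$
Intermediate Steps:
$W{\left(J,j \right)} = -7 + J$
$h = 104$ ($h = \left(-7 + 6\right) \left(-78\right) + 26 = \left(-1\right) \left(-78\right) + 26 = 78 + 26 = 104$)
$\frac{24217 - -38369}{h} = \frac{24217 - -38369}{104} = \left(24217 + 38369\right) \frac{1}{104} = 62586 \cdot \frac{1}{104} = \frac{31293}{52}$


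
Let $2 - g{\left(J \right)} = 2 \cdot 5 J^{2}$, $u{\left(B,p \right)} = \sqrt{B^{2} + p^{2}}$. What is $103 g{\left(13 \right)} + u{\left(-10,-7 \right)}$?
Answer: $-173864 + \sqrt{149} \approx -1.7385 \cdot 10^{5}$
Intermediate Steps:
$g{\left(J \right)} = 2 - 10 J^{2}$ ($g{\left(J \right)} = 2 - 2 \cdot 5 J^{2} = 2 - 10 J^{2}$)
$103 g{\left(13 \right)} + u{\left(-10,-7 \right)} = 103 \left(2 - 10 \cdot 13^{2}\right) + \sqrt{\left(-10\right)^{2} + \left(-7\right)^{2}} = 103 \left(2 - 1690\right) + \sqrt{100 + 49} = 103 \left(2 - 1690\right) + \sqrt{149} = 103 \left(-1688\right) + \sqrt{149} = -173864 + \sqrt{149}$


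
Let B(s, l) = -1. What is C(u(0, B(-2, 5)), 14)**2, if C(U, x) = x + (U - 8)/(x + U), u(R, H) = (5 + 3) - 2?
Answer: 19321/100 ≈ 193.21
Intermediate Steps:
u(R, H) = 6 (u(R, H) = 8 - 2 = 6)
C(U, x) = x + (-8 + U)/(U + x)
C(u(0, B(-2, 5)), 14)**2 = ((-8 + 6 + 14**2 + 6*14)/(6 + 14))**2 = ((-8 + 6 + 196 + 84)/20)**2 = ((1/20)*278)**2 = (139/10)**2 = 19321/100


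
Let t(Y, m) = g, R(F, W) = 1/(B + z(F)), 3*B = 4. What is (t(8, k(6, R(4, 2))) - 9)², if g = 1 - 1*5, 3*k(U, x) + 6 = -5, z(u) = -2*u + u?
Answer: 169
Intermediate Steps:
B = 4/3 (B = (⅓)*4 = 4/3 ≈ 1.3333)
z(u) = -u
R(F, W) = 1/(4/3 - F)
k(U, x) = -11/3 (k(U, x) = -2 + (⅓)*(-5) = -2 - 5/3 = -11/3)
g = -4 (g = 1 - 5 = -4)
t(Y, m) = -4
(t(8, k(6, R(4, 2))) - 9)² = (-4 - 9)² = (-13)² = 169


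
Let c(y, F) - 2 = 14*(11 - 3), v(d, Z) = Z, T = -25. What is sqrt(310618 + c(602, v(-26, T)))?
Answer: 2*sqrt(77683) ≈ 557.43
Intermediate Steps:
c(y, F) = 114 (c(y, F) = 2 + 14*(11 - 3) = 2 + 14*8 = 2 + 112 = 114)
sqrt(310618 + c(602, v(-26, T))) = sqrt(310618 + 114) = sqrt(310732) = 2*sqrt(77683)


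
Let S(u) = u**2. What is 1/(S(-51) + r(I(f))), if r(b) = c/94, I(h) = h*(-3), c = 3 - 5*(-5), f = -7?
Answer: 47/122261 ≈ 0.00038442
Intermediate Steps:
c = 28 (c = 3 + 25 = 28)
I(h) = -3*h
r(b) = 14/47 (r(b) = 28/94 = 28*(1/94) = 14/47)
1/(S(-51) + r(I(f))) = 1/((-51)**2 + 14/47) = 1/(2601 + 14/47) = 1/(122261/47) = 47/122261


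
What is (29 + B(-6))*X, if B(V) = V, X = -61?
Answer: -1403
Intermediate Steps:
(29 + B(-6))*X = (29 - 6)*(-61) = 23*(-61) = -1403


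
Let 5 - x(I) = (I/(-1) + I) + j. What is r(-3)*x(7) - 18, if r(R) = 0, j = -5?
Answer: -18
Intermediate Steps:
x(I) = 10 (x(I) = 5 - ((I/(-1) + I) - 5) = 5 - ((I*(-1) + I) - 5) = 5 - ((-I + I) - 5) = 5 - (0 - 5) = 5 - 1*(-5) = 5 + 5 = 10)
r(-3)*x(7) - 18 = 0*10 - 18 = 0 - 18 = -18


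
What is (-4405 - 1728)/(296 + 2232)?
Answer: -6133/2528 ≈ -2.4260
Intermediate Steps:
(-4405 - 1728)/(296 + 2232) = -6133/2528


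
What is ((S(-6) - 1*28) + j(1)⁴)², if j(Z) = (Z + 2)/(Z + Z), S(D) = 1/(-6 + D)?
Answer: 1221025/2304 ≈ 529.96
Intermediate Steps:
j(Z) = (2 + Z)/(2*Z) (j(Z) = (2 + Z)/((2*Z)) = (2 + Z)*(1/(2*Z)) = (2 + Z)/(2*Z))
((S(-6) - 1*28) + j(1)⁴)² = ((1/(-6 - 6) - 1*28) + ((½)*(2 + 1)/1)⁴)² = ((1/(-12) - 28) + ((½)*1*3)⁴)² = ((-1/12 - 28) + (3/2)⁴)² = (-337/12 + 81/16)² = (-1105/48)² = 1221025/2304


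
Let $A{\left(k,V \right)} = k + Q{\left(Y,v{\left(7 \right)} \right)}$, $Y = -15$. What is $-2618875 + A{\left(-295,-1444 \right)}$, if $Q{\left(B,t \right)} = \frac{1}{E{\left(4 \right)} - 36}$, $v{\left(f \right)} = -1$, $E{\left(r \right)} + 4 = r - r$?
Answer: $- \frac{104766801}{40} \approx -2.6192 \cdot 10^{6}$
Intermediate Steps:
$E{\left(r \right)} = -4$ ($E{\left(r \right)} = -4 + \left(r - r\right) = -4 + 0 = -4$)
$Q{\left(B,t \right)} = - \frac{1}{40}$ ($Q{\left(B,t \right)} = \frac{1}{-4 - 36} = \frac{1}{-40} = - \frac{1}{40}$)
$A{\left(k,V \right)} = - \frac{1}{40} + k$ ($A{\left(k,V \right)} = k - \frac{1}{40} = - \frac{1}{40} + k$)
$-2618875 + A{\left(-295,-1444 \right)} = -2618875 - \frac{11801}{40} = - \frac{104766801}{40}$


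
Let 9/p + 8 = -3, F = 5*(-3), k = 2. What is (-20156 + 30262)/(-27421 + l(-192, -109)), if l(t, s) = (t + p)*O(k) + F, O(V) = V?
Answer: -55583/153019 ≈ -0.36324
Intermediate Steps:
F = -15
p = -9/11 (p = 9/(-8 - 3) = 9/(-11) = 9*(-1/11) = -9/11 ≈ -0.81818)
l(t, s) = -183/11 + 2*t (l(t, s) = (t - 9/11)*2 - 15 = (-9/11 + t)*2 - 15 = (-18/11 + 2*t) - 15 = -183/11 + 2*t)
(-20156 + 30262)/(-27421 + l(-192, -109)) = (-20156 + 30262)/(-27421 + (-183/11 + 2*(-192))) = 10106/(-27421 + (-183/11 - 384)) = 10106/(-27421 - 4407/11) = 10106/(-306038/11) = 10106*(-11/306038) = -55583/153019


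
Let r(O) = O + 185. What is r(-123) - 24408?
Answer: -24346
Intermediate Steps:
r(O) = 185 + O
r(-123) - 24408 = (185 - 123) - 24408 = 62 - 24408 = -24346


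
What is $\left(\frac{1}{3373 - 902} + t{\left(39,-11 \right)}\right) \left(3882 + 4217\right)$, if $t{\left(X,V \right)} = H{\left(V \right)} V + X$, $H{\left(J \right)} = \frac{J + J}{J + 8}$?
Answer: $- \frac{357364904}{1059} \approx -3.3746 \cdot 10^{5}$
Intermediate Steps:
$H{\left(J \right)} = \frac{2 J}{8 + J}$
$t{\left(X,V \right)} = X + \frac{2 V^{2}}{8 + V}$ ($t{\left(X,V \right)} = \frac{2 V}{8 + V} V + X = \frac{2 V^{2}}{8 + V} + X = X + \frac{2 V^{2}}{8 + V}$)
$\left(\frac{1}{3373 - 902} + t{\left(39,-11 \right)}\right) \left(3882 + 4217\right) = \left(\frac{1}{3373 - 902} + \frac{2 \left(-11\right)^{2} + 39 \left(8 - 11\right)}{8 - 11}\right) \left(3882 + 4217\right) = \left(\frac{1}{2471} + \frac{2 \cdot 121 + 39 \left(-3\right)}{-3}\right) 8099 = \left(\frac{1}{2471} - \frac{242 - 117}{3}\right) 8099 = \left(\frac{1}{2471} - \frac{125}{3}\right) 8099 = \left(- \frac{308872}{7413}\right) 8099 = - \frac{357364904}{1059}$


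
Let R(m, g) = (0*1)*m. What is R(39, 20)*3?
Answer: 0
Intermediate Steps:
R(m, g) = 0 (R(m, g) = 0*m = 0)
R(39, 20)*3 = 0*3 = 0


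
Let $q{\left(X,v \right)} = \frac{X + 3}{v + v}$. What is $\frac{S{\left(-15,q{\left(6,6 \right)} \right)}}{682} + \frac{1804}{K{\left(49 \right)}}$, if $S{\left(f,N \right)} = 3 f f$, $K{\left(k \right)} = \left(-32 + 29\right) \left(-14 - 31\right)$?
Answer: $\frac{1321453}{92070} \approx 14.353$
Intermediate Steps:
$q{\left(X,v \right)} = \frac{3 + X}{2 v}$
$K{\left(k \right)} = 135$ ($K{\left(k \right)} = \left(-3\right) \left(-45\right) = 135$)
$S{\left(f,N \right)} = 3 f^{2}$
$\frac{S{\left(-15,q{\left(6,6 \right)} \right)}}{682} + \frac{1804}{K{\left(49 \right)}} = \frac{3 \left(-15\right)^{2}}{682} + \frac{1804}{135} = 3 \cdot 225 \cdot \frac{1}{682} + 1804 \cdot \frac{1}{135} = 675 \cdot \frac{1}{682} + \frac{1804}{135} = \frac{675}{682} + \frac{1804}{135} = \frac{1321453}{92070}$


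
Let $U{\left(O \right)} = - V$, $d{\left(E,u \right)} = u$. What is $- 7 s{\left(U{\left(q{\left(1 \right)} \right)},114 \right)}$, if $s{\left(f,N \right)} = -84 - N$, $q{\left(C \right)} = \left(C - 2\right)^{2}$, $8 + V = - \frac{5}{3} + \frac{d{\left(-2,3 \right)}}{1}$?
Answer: $1386$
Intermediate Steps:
$V = - \frac{20}{3}$ ($V = -8 + \left(- \frac{5}{3} + \frac{3}{1}\right) = -8 + \left(\left(-5\right) \frac{1}{3} + 3 \cdot 1\right) = -8 + \left(- \frac{5}{3} + 3\right) = -8 + \frac{4}{3} = - \frac{20}{3} \approx -6.6667$)
$q{\left(C \right)} = \left(-2 + C\right)^{2}$
$U{\left(O \right)} = \frac{20}{3}$ ($U{\left(O \right)} = \left(-1\right) \left(- \frac{20}{3}\right) = \frac{20}{3}$)
$- 7 s{\left(U{\left(q{\left(1 \right)} \right)},114 \right)} = - 7 \left(-84 - 114\right) = \left(-7\right) \left(-198\right) = 1386$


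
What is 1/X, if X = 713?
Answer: 1/713 ≈ 0.0014025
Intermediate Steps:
1/X = 1/713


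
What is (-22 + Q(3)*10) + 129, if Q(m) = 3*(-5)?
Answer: -43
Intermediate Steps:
Q(m) = -15
(-22 + Q(3)*10) + 129 = (-22 - 15*10) + 129 = (-22 - 150) + 129 = -172 + 129 = -43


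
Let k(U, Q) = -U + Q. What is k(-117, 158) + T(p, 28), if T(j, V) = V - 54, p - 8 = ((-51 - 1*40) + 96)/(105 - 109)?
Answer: 249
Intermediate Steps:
k(U, Q) = Q - U
p = 27/4 (p = 8 + ((-51 - 1*40) + 96)/(105 - 109) = 8 + ((-51 - 40) + 96)/(-4) = 8 + (-91 + 96)*(-¼) = 8 + 5*(-¼) = 8 - 5/4 = 27/4 ≈ 6.7500)
T(j, V) = -54 + V
k(-117, 158) + T(p, 28) = (158 - 1*(-117)) + (-54 + 28) = (158 + 117) - 26 = 275 - 26 = 249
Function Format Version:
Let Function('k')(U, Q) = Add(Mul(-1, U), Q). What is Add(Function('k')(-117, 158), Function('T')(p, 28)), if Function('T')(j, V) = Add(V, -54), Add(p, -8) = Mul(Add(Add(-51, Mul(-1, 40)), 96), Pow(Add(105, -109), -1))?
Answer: 249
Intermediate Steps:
Function('k')(U, Q) = Add(Q, Mul(-1, U))
p = Rational(27, 4) (p = Add(8, Mul(Add(Add(-51, Mul(-1, 40)), 96), Pow(Add(105, -109), -1))) = Add(8, Mul(Add(Add(-51, -40), 96), Pow(-4, -1))) = Add(8, Mul(Add(-91, 96), Rational(-1, 4))) = Add(8, Mul(5, Rational(-1, 4))) = Add(8, Rational(-5, 4)) = Rational(27, 4) ≈ 6.7500)
Function('T')(j, V) = Add(-54, V)
Add(Function('k')(-117, 158), Function('T')(p, 28)) = Add(Add(158, Mul(-1, -117)), Add(-54, 28)) = Add(Add(158, 117), -26) = Add(275, -26) = 249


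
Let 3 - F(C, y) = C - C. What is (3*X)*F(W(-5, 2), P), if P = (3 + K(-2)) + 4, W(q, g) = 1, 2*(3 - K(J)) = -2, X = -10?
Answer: -90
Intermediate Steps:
K(J) = 4 (K(J) = 3 - ½*(-2) = 3 + 1 = 4)
P = 11 (P = (3 + 4) + 4 = 7 + 4 = 11)
F(C, y) = 3 (F(C, y) = 3 - (C - C) = 3 - 1*0 = 3 + 0 = 3)
(3*X)*F(W(-5, 2), P) = (3*(-10))*3 = -30*3 = -90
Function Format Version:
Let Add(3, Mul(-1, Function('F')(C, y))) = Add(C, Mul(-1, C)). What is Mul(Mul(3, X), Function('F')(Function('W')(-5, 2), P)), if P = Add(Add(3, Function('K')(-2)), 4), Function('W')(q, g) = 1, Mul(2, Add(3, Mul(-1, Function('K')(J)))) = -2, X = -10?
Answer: -90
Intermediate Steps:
Function('K')(J) = 4 (Function('K')(J) = Add(3, Mul(Rational(-1, 2), -2)) = Add(3, 1) = 4)
P = 11 (P = Add(Add(3, 4), 4) = Add(7, 4) = 11)
Function('F')(C, y) = 3 (Function('F')(C, y) = Add(3, Mul(-1, Add(C, Mul(-1, C)))) = Add(3, Mul(-1, 0)) = Add(3, 0) = 3)
Mul(Mul(3, X), Function('F')(Function('W')(-5, 2), P)) = Mul(Mul(3, -10), 3) = Mul(-30, 3) = -90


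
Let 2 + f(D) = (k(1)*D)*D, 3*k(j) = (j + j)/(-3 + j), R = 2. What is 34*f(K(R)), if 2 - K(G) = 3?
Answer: -238/3 ≈ -79.333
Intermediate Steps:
K(G) = -1 (K(G) = 2 - 1*3 = 2 - 3 = -1)
k(j) = 2*j/(3*(-3 + j)) (k(j) = ((j + j)/(-3 + j))/3 = ((2*j)/(-3 + j))/3 = (2*j/(-3 + j))/3 = 2*j/(3*(-3 + j)))
f(D) = -2 - D²/3 (f(D) = -2 + (((⅔)*1/(-3 + 1))*D)*D = -2 + (((⅔)*1/(-2))*D)*D = -2 + (((⅔)*1*(-½))*D)*D = -2 + (-D/3)*D = -2 - D²/3)
34*f(K(R)) = 34*(-2 - ⅓*(-1)²) = 34*(-2 - ⅓*1) = 34*(-2 - ⅓) = 34*(-7/3) = -238/3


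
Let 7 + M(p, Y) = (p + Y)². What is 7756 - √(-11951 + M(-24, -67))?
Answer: 7756 - I*√3677 ≈ 7756.0 - 60.638*I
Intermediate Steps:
M(p, Y) = -7 + (Y + p)² (M(p, Y) = -7 + (p + Y)² = -7 + (Y + p)²)
7756 - √(-11951 + M(-24, -67)) = 7756 - √(-11951 + (-7 + (-67 - 24)²)) = 7756 - √(-11951 + (-7 + (-91)²)) = 7756 - √(-11951 + (-7 + 8281)) = 7756 - √(-11951 + 8274) = 7756 - √(-3677) = 7756 - I*√3677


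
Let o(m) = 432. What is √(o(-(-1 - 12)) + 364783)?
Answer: √365215 ≈ 604.33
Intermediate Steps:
√(o(-(-1 - 12)) + 364783) = √(432 + 364783) = √365215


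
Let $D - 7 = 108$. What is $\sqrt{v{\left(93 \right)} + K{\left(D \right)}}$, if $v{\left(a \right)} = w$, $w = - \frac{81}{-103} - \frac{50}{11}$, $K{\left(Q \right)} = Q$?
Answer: $\frac{18 \sqrt{440737}}{1133} \approx 10.547$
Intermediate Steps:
$D = 115$ ($D = 7 + 108 = 115$)
$w = - \frac{4259}{1133}$ ($w = \left(-81\right) \left(- \frac{1}{103}\right) - \frac{50}{11} = \frac{81}{103} - \frac{50}{11} = - \frac{4259}{1133} \approx -3.759$)
$v{\left(a \right)} = - \frac{4259}{1133}$
$\sqrt{v{\left(93 \right)} + K{\left(D \right)}} = \sqrt{- \frac{4259}{1133} + 115} = \sqrt{\frac{126036}{1133}} = \frac{18 \sqrt{440737}}{1133}$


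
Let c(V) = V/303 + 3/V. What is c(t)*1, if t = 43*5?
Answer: 47134/65145 ≈ 0.72352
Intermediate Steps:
t = 215
c(V) = 3/V + V/303 (c(V) = V*(1/303) + 3/V = V/303 + 3/V = 3/V + V/303)
c(t)*1 = (3/215 + (1/303)*215)*1 = (3*(1/215) + 215/303)*1 = (3/215 + 215/303)*1 = (47134/65145)*1 = 47134/65145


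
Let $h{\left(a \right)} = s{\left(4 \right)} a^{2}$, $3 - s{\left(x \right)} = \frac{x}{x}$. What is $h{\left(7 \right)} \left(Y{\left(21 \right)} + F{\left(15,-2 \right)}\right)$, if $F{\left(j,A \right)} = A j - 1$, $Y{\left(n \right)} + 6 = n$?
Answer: $-1568$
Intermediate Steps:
$s{\left(x \right)} = 2$ ($s{\left(x \right)} = 3 - \frac{x}{x} = 3 - 1 = 2$)
$Y{\left(n \right)} = -6 + n$
$F{\left(j,A \right)} = -1 + A j$
$h{\left(a \right)} = 2 a^{2}$
$h{\left(7 \right)} \left(Y{\left(21 \right)} + F{\left(15,-2 \right)}\right) = 2 \cdot 7^{2} \left(\left(-6 + 21\right) - 31\right) = 2 \cdot 49 \left(15 - 31\right) = 98 \left(15 - 31\right) = 98 \left(-16\right) = -1568$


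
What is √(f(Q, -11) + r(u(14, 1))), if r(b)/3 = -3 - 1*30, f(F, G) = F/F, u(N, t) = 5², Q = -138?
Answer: 7*I*√2 ≈ 9.8995*I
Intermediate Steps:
u(N, t) = 25
f(F, G) = 1
r(b) = -99 (r(b) = 3*(-3 - 1*30) = 3*(-3 - 30) = 3*(-33) = -99)
√(f(Q, -11) + r(u(14, 1))) = √(1 - 99) = √(-98) = 7*I*√2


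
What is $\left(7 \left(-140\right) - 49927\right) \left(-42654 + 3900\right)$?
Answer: $1972849878$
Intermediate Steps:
$\left(7 \left(-140\right) - 49927\right) \left(-42654 + 3900\right) = \left(-980 - 49927\right) \left(-38754\right) = \left(-50907\right) \left(-38754\right) = 1972849878$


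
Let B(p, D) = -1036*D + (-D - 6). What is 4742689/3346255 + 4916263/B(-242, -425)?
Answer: 18541262798456/1474758157345 ≈ 12.572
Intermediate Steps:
B(p, D) = -6 - 1037*D (B(p, D) = -1036*D + (-6 - D) = -6 - 1037*D)
4742689/3346255 + 4916263/B(-242, -425) = 4742689/3346255 + 4916263/(-6 - 1037*(-425)) = 4742689*(1/3346255) + 4916263/(-6 + 440725) = 4742689/3346255 + 4916263/440719 = 18541262798456/1474758157345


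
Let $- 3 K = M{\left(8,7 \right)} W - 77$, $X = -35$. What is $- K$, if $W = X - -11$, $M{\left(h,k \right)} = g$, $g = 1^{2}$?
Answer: $- \frac{101}{3} \approx -33.667$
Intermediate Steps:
$g = 1$
$M{\left(h,k \right)} = 1$
$W = -24$ ($W = -35 - -11 = -35 + 11 = -24$)
$K = \frac{101}{3}$ ($K = - \frac{1 \left(-24\right) - 77}{3} = - \frac{-24 - 77}{3} = \left(- \frac{1}{3}\right) \left(-101\right) = \frac{101}{3} \approx 33.667$)
$- K = \left(-1\right) \frac{101}{3} = - \frac{101}{3}$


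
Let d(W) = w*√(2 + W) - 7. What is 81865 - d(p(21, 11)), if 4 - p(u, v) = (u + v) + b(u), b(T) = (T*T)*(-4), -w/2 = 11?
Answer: 81872 + 22*√1738 ≈ 82789.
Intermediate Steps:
w = -22 (w = -2*11 = -22)
b(T) = -4*T² (b(T) = T²*(-4) = -4*T²)
p(u, v) = 4 - u - v + 4*u² (p(u, v) = 4 - ((u + v) - 4*u²) = 4 - (u + v - 4*u²) = 4 + (-u - v + 4*u²) = 4 - u - v + 4*u²)
d(W) = -7 - 22*√(2 + W) (d(W) = -22*√(2 + W) - 7 = -7 - 22*√(2 + W))
81865 - d(p(21, 11)) = 81865 - (-7 - 22*√(2 + (4 - 1*21 - 1*11 + 4*21²))) = 81865 - (-7 - 22*√(2 + (4 - 21 - 11 + 4*441))) = 81865 - (-7 - 22*√(2 + (4 - 21 - 11 + 1764))) = 81865 - (-7 - 22*√(2 + 1736)) = 81865 - (-7 - 22*√1738) = 81865 + (7 + 22*√1738) = 81872 + 22*√1738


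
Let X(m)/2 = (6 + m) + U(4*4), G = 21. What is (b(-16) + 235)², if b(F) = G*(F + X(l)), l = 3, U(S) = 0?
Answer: 76729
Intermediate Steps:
X(m) = 12 + 2*m (X(m) = 2*((6 + m) + 0) = 2*(6 + m) = 12 + 2*m)
b(F) = 378 + 21*F (b(F) = 21*(F + (12 + 2*3)) = 21*(F + (12 + 6)) = 21*(F + 18) = 21*(18 + F) = 378 + 21*F)
(b(-16) + 235)² = ((378 + 21*(-16)) + 235)² = ((378 - 336) + 235)² = (42 + 235)² = 277² = 76729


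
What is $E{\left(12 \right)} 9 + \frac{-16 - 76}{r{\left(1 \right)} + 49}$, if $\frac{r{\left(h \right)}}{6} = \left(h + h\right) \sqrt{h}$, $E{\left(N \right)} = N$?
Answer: $\frac{6496}{61} \approx 106.49$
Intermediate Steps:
$r{\left(h \right)} = 12 h^{\frac{3}{2}}$ ($r{\left(h \right)} = 6 \left(h + h\right) \sqrt{h} = 6 \cdot 2 h \sqrt{h} = 6 \cdot 2 h^{\frac{3}{2}} = 12 h^{\frac{3}{2}}$)
$E{\left(12 \right)} 9 + \frac{-16 - 76}{r{\left(1 \right)} + 49} = 12 \cdot 9 + \frac{-16 - 76}{12 \cdot 1^{\frac{3}{2}} + 49} = 108 - \frac{92}{12 \cdot 1 + 49} = 108 - \frac{92}{12 + 49} = 108 - \frac{92}{61} = \frac{6496}{61}$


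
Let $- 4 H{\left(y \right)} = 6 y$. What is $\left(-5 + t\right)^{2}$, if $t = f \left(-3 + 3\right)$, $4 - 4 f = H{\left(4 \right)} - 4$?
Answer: $25$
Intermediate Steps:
$H{\left(y \right)} = - \frac{3 y}{2}$ ($H{\left(y \right)} = - \frac{6 y}{4} = - \frac{3 y}{2}$)
$f = \frac{7}{2}$ ($f = 1 - \frac{\left(- \frac{3}{2}\right) 4 - 4}{4} = 1 - \frac{-6 - 4}{4} = 1 - - \frac{5}{2} = 1 + \frac{5}{2} = \frac{7}{2} \approx 3.5$)
$t = 0$ ($t = \frac{7 \left(-3 + 3\right)}{2} = \frac{7}{2} \cdot 0 = 0$)
$\left(-5 + t\right)^{2} = \left(-5 + 0\right)^{2} = \left(-5\right)^{2} = 25$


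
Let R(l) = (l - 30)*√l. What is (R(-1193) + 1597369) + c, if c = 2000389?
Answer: 3597758 - 1223*I*√1193 ≈ 3.5978e+6 - 42242.0*I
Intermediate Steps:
R(l) = √l*(-30 + l) (R(l) = (-30 + l)*√l = √l*(-30 + l))
(R(-1193) + 1597369) + c = (√(-1193)*(-30 - 1193) + 1597369) + 2000389 = ((I*√1193)*(-1223) + 1597369) + 2000389 = (-1223*I*√1193 + 1597369) + 2000389 = (1597369 - 1223*I*√1193) + 2000389 = 3597758 - 1223*I*√1193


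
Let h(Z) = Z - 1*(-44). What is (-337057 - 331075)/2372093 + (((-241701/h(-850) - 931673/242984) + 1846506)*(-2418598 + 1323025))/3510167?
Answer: -469976685823563232803876953/815346505489912963112 ≈ -5.7641e+5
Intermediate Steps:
h(Z) = 44 + Z (h(Z) = Z + 44 = 44 + Z)
(-337057 - 331075)/2372093 + (((-241701/h(-850) - 931673/242984) + 1846506)*(-2418598 + 1323025))/3510167 = (-337057 - 331075)/2372093 + (((-241701/(44 - 850) - 931673/242984) + 1846506)*(-2418598 + 1323025))/3510167 = -668132*1/2372093 + (((-241701/(-806) - 931673*1/242984) + 1846506)*(-1095573))*(1/3510167) = -668132/2372093 + (((-241701*(-1/806) - 931673/242984) + 1846506)*(-1095573))*(1/3510167) = -668132/2372093 + (((241701/806 - 931673/242984) + 1846506)*(-1095573))*(1/3510167) = -668132/2372093 + ((28989273673/97922552 + 1846506)*(-1095573))*(1/3510167) = -668132/2372093 + ((180843569076985/97922552)*(-1095573))*(1/3510167) = -668132/2372093 - 198127331504379687405/97922552*1/3510167 = -668132/2372093 - 198127331504379687405/343724510586184 = -469976685823563232803876953/815346505489912963112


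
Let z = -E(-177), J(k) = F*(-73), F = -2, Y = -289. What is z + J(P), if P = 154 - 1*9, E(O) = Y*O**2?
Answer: 9054227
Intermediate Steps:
E(O) = -289*O**2
P = 145 (P = 154 - 9 = 145)
J(k) = 146 (J(k) = -2*(-73) = 146)
z = 9054081 (z = -(-289)*(-177)**2 = -(-289)*31329 = -1*(-9054081) = 9054081)
z + J(P) = 9054081 + 146 = 9054227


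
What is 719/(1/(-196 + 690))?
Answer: 355186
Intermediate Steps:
719/(1/(-196 + 690)) = 719/(1/494) = 719*494 = 355186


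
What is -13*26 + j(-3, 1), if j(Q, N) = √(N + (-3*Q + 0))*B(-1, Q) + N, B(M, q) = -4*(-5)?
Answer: -337 + 20*√10 ≈ -273.75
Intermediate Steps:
B(M, q) = 20
j(Q, N) = N + 20*√(N - 3*Q) (j(Q, N) = √(N + (-3*Q + 0))*20 + N = √(N - 3*Q)*20 + N = 20*√(N - 3*Q) + N = N + 20*√(N - 3*Q))
-13*26 + j(-3, 1) = -13*26 + (1 + 20*√(1 - 3*(-3))) = -338 + (1 + 20*√(1 + 9)) = -338 + (1 + 20*√10) = -337 + 20*√10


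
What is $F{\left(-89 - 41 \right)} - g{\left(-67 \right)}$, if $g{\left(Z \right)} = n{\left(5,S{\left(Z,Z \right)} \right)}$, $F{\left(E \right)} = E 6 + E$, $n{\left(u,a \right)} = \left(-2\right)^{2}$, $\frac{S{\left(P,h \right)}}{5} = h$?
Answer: $-914$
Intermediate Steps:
$S{\left(P,h \right)} = 5 h$
$n{\left(u,a \right)} = 4$
$F{\left(E \right)} = 7 E$ ($F{\left(E \right)} = 6 E + E = 7 E$)
$g{\left(Z \right)} = 4$
$F{\left(-89 - 41 \right)} - g{\left(-67 \right)} = 7 \left(-89 - 41\right) - 4 = 7 \left(-130\right) - 4 = -910 - 4 = -914$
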